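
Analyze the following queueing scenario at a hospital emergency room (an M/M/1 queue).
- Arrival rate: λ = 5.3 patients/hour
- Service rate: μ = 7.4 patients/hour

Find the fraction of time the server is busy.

Server utilization: ρ = λ/μ
ρ = 5.3/7.4 = 0.7162
The server is busy 71.62% of the time.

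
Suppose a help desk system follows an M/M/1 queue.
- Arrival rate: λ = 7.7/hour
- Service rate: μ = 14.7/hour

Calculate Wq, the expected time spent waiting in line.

First, compute utilization: ρ = λ/μ = 7.7/14.7 = 0.5238
For M/M/1: Wq = λ/(μ(μ-λ))
Wq = 7.7/(14.7 × (14.7-7.7))
Wq = 7.7/(14.7 × 7.00)
Wq = 0.07483 hours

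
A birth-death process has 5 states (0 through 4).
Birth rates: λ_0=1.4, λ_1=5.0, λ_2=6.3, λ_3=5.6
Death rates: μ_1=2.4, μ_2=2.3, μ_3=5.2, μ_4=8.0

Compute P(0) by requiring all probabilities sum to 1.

Ratios P(n)/P(0) = (λ₀···λₙ₋₁)/(μ₁···μₙ):
P(1)/P(0) = (1.4)/(2.4) = 0.5833
P(2)/P(0) = (1.4×5.0)/(2.4×2.3) = 1.2681
P(3)/P(0) = (1.4×5.0×6.3)/(2.4×2.3×5.2) = 1.5364
P(4)/P(0) = (1.4×5.0×6.3×5.6)/(2.4×2.3×5.2×8.0) = 1.0755

Normalization: ∑ P(n) = 1
P(0) × (1.0000 + 0.5833 + 1.2681 + 1.5364 + 1.0755) = 1
P(0) × 5.4633 = 1
P(0) = 1/5.4633 = 0.1830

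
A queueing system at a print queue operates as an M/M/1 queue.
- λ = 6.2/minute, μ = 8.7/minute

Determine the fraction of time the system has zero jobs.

ρ = λ/μ = 6.2/8.7 = 0.7126
P(0) = 1 - ρ = 1 - 0.7126 = 0.2874
The server is idle 28.74% of the time.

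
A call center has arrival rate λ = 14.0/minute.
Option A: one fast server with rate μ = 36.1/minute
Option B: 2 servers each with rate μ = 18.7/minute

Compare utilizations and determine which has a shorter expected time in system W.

Option A: single server μ = 36.1 (M/M/1)
  ρ_A = 14.0/36.1 = 0.3878
  W_A = 1/(μ-λ) = 1/(36.1-14.0) = 1/22.10 = 0.04525

Option B: 2 servers μ = 18.7 (M/M/2)
  ρ_B = λ/(cμ) = 14.0/(2×18.7) = 0.3743
  Offered load a = λ/μ = cρ = 14.0/18.7 = 0.7487
  P₀ = [ Σₙ₌₀^1 aⁿ/n! + a^2/(2!(1-ρ)) ]⁻¹
  Σ = a^0/0! + a^1/1! = 1.0000 + 0.7487 = 1.7487
  a^2/(2!(1-ρ)) = 0.5605/(2 × 0.6257) = 0.4479
  P₀ = 1/(1.74866 + 0.447918) = 0.4553
  Lq = P₀·a^2·ρ / (2!(1-ρ)²) = 0.4553 × 0.5605 × 0.3743 / (2 × 0.3915) = 0.1220
  Wq_B = Lq/λ = 0.1220/14.0 = 0.008714
  W_B = Wq_B + 1/μ = 0.008714 + 0.05348 = 0.06219

Since W_A = 0.04525 < W_B = 0.06219, Option A (single fast server) has the shorter time in system.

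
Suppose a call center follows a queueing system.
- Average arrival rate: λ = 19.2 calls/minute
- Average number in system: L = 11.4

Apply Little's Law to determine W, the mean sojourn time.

Little's Law: L = λW, so W = L/λ
W = 11.4/19.2 = 0.5938 minutes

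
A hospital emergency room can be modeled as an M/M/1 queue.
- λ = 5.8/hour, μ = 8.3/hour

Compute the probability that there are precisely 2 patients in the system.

ρ = λ/μ = 5.8/8.3 = 0.6988
P(n) = (1-ρ)ρⁿ
P(2) = (1-0.6988) × 0.6988^2
P(2) = 0.3012 × 0.4883
P(2) = 0.1471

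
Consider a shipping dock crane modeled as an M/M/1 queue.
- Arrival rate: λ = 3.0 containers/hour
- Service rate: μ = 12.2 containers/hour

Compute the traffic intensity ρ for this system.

Server utilization: ρ = λ/μ
ρ = 3.0/12.2 = 0.2459
The server is busy 24.59% of the time.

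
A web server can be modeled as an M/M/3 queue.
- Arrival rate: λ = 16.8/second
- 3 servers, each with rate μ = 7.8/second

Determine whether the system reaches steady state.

Stability requires ρ = λ/(cμ) < 1
ρ = 16.8/(3 × 7.8) = 16.8/23.40 = 0.7179
Since 0.7179 < 1, the system is STABLE.
The servers are busy 71.79% of the time.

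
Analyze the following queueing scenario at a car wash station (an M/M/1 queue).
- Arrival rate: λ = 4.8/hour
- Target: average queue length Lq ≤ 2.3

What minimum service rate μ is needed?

For M/M/1: Lq = λ²/(μ(μ-λ))
Need Lq ≤ 2.3, i.e. μ(μ-λ) ≥ λ²/2.3
μ² - 4.8μ - 23.04/2.3 ≥ 0  →  μ² - 4.8μ - 10.0174 ≥ 0
Quadratic formula (positive root): μ = [λ + √(λ² + 4×10.0174)]/2
Discriminant: 23.04 + 4×10.0174 = 63.1096, √63.1096 = 7.9442
μ ≥ (4.8 + 7.9442)/2 = 6.3721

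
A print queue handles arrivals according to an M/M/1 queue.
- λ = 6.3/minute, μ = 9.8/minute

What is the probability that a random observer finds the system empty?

ρ = λ/μ = 6.3/9.8 = 0.6429
P(0) = 1 - ρ = 1 - 0.6429 = 0.3571
The server is idle 35.71% of the time.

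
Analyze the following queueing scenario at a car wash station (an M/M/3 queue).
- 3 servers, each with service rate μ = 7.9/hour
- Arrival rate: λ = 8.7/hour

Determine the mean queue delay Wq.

Traffic intensity: ρ = λ/(cμ) = 8.7/(3×7.9) = 0.3671
Since ρ = 0.3671 < 1, system is stable.
Offered load a = λ/μ = cρ = 8.7/7.9 = 1.1013
P₀ = [ Σₙ₌₀^2 aⁿ/n! + a^3/(3!(1-ρ)) ]⁻¹
Σ = a^0/0! + a^1/1! + a^2/2! = 1.0000 + 1.1013 + 0.6064 = 2.7077
a^3/(3!(1-ρ)) = 1.3356/(6 × 0.6329) = 0.3517
P₀ = 1/(2.7077 + 0.3517) = 0.3269
Lq = P₀·a^3·ρ / (3!(1-ρ)²) = 0.3269 × 1.3356 × 0.3671 / (6 × 0.4006) = 0.06668
Wq = Lq/λ = 0.06668/8.7 = 0.007664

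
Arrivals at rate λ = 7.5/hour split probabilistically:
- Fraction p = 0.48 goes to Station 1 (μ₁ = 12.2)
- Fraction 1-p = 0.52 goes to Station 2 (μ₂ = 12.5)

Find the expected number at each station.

Effective rates: λ₁ = 7.5×0.48 = 3.6, λ₂ = 7.5×0.52 = 3.9
Station 1: ρ₁ = 3.6/12.2 = 0.2951, L₁ = ρ₁/(1-ρ₁) = 0.2951/(1-0.2951) = 0.4186
Station 2: ρ₂ = 3.9/12.5 = 0.3120, L₂ = ρ₂/(1-ρ₂) = 0.3120/(1-0.3120) = 0.4535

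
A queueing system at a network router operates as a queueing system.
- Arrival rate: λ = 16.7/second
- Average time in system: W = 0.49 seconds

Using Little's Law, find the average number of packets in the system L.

Little's Law: L = λW
L = 16.7 × 0.49 = 8.1830 packets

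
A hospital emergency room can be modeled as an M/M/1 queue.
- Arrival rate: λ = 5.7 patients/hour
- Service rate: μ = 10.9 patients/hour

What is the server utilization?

Server utilization: ρ = λ/μ
ρ = 5.7/10.9 = 0.5229
The server is busy 52.29% of the time.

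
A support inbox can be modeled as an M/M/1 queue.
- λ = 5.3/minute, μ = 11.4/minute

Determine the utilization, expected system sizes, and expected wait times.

Step 1: ρ = λ/μ = 5.3/11.4 = 0.4649
Step 2: L = λ/(μ-λ) = 5.3/6.10 = 0.8689
Step 3: Lq = λ²/(μ(μ-λ)) = 28.09/(11.4×6.10) = 0.4039
Step 4: W = 1/(μ-λ) = 1/6.10 = 0.163934
Step 5: Wq = λ/(μ(μ-λ)) = 5.3/(11.4×6.10) = 0.07622
Step 6: P(0) = 1-ρ = 0.5351
Verify: L = λW = 5.3×0.163934 = 0.8689 ✔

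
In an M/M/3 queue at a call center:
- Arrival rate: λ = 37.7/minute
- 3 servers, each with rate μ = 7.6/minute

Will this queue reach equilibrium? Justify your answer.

Stability requires ρ = λ/(cμ) < 1
ρ = 37.7/(3 × 7.6) = 37.7/22.80 = 1.6535
Since 1.6535 ≥ 1, the system is UNSTABLE.
Need c > λ/μ = 37.7/7.6 = 4.96.
Minimum servers needed: c = 5.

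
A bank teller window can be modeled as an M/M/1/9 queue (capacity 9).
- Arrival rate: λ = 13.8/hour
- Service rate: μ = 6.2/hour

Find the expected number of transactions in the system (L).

ρ = λ/μ = 13.8/6.2 = 2.2258
P₀ = (1-ρ)/(1-ρ^(K+1)) = (1-2.2258)/(1-2.2258^10) = -1.2258/-2983.4299 = 0.0004109
P_K = P₀×ρ^K = 0.0004109 × 2.2258^9 = 0.0004109 × 1340.8347 = 0.5509
L = ρ[1 - (K+1)ρ^K + Kρ^(K+1)] / [(1-ρ)(1-ρ^(K+1))]
L = 2.2258 × (1 - 10×1340.8347 + 9×2984.4299) / ((1 - 2.2258) × (1 - 2984.4299)) = 8.1876 transactions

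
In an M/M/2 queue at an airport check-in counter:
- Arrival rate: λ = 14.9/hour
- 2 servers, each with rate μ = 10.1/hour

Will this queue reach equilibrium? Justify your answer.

Stability requires ρ = λ/(cμ) < 1
ρ = 14.9/(2 × 10.1) = 14.9/20.20 = 0.7376
Since 0.7376 < 1, the system is STABLE.
The servers are busy 73.76% of the time.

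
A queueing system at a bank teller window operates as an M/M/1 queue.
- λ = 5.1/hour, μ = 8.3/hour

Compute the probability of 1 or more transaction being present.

ρ = λ/μ = 5.1/8.3 = 0.6145
P(N ≥ n) = ρⁿ
P(N ≥ 1) = 0.6145^1
P(N ≥ 1) = 0.6145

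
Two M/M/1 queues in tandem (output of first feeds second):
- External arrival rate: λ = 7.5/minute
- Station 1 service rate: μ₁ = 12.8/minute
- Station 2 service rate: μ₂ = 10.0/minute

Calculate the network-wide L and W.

By Jackson's theorem, each station behaves as independent M/M/1.
Station 1: ρ₁ = 7.5/12.8 = 0.5859, L₁ = ρ₁/(1-ρ₁) = λ/(μ₁-λ) = 7.5/5.30 = 1.4151
Station 2: ρ₂ = 7.5/10.0 = 0.7500, L₂ = ρ₂/(1-ρ₂) = λ/(μ₂-λ) = 7.5/2.50 = 3.0000
Total: L = L₁ + L₂ = 1.4151 + 3.0000 = 4.4151
W = L/λ = 4.4151/7.5 = 0.5887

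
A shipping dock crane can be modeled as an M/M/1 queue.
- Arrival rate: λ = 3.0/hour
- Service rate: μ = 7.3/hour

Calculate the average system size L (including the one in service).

ρ = λ/μ = 3.0/7.3 = 0.4110
For M/M/1: L = λ/(μ-λ)
L = 3.0/(7.3-3.0) = 3.0/4.30
L = 0.6977 containers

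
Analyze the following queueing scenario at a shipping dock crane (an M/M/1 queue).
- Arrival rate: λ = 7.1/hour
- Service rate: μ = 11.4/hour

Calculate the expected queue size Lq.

ρ = λ/μ = 7.1/11.4 = 0.6228
For M/M/1: Lq = λ²/(μ(μ-λ))
Lq = 50.41/(11.4 × 4.30)
Lq = 1.0284 containers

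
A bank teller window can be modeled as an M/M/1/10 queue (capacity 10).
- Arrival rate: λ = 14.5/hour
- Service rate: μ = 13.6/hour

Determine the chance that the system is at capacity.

ρ = λ/μ = 14.5/13.6 = 1.06618
P₀ = (1-ρ)/(1-ρ^(K+1)) = (1-1.06618)/(1-1.06618^11) = -0.06618/-1.0237 = 0.06465
P_K = P₀×ρ^K = 0.06465 × 1.06618^10 = 0.06465 × 1.8980 = 0.1227
Blocking probability = 12.27%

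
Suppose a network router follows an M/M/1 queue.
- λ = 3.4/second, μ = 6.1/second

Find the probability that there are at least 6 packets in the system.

ρ = λ/μ = 3.4/6.1 = 0.557377
P(N ≥ n) = ρⁿ
P(N ≥ 6) = 0.557377^6
P(N ≥ 6) = 0.02998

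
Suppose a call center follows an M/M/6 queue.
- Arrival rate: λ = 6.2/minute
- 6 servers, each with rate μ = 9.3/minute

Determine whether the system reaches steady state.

Stability requires ρ = λ/(cμ) < 1
ρ = 6.2/(6 × 9.3) = 6.2/55.80 = 0.1111
Since 0.1111 < 1, the system is STABLE.
The servers are busy 11.11% of the time.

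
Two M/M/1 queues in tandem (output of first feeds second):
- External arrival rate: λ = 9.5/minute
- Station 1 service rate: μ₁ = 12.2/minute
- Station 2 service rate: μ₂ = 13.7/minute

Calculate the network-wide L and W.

By Jackson's theorem, each station behaves as independent M/M/1.
Station 1: ρ₁ = 9.5/12.2 = 0.7787, L₁ = ρ₁/(1-ρ₁) = λ/(μ₁-λ) = 9.5/2.70 = 3.5185
Station 2: ρ₂ = 9.5/13.7 = 0.6934, L₂ = ρ₂/(1-ρ₂) = λ/(μ₂-λ) = 9.5/4.20 = 2.2619
Total: L = L₁ + L₂ = 3.5185 + 2.2619 = 5.7804
W = L/λ = 5.7804/9.5 = 0.6085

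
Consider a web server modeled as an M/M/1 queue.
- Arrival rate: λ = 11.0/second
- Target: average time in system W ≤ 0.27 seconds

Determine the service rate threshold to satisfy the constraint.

For M/M/1: W = 1/(μ-λ)
Need W ≤ 0.27, so 1/(μ-λ) ≤ 0.27
μ - λ ≥ 1/0.27 = 3.7037
μ ≥ 11.0 + 3.7037 = 14.7037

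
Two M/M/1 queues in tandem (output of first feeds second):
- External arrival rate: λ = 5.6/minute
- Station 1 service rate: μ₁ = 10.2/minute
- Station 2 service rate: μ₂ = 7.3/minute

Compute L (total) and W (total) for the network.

By Jackson's theorem, each station behaves as independent M/M/1.
Station 1: ρ₁ = 5.6/10.2 = 0.5490, L₁ = ρ₁/(1-ρ₁) = λ/(μ₁-λ) = 5.6/4.60 = 1.2174
Station 2: ρ₂ = 5.6/7.3 = 0.7671, L₂ = ρ₂/(1-ρ₂) = λ/(μ₂-λ) = 5.6/1.70 = 3.2941
Total: L = L₁ + L₂ = 1.2174 + 3.2941 = 4.5115
W = L/λ = 4.5115/5.6 = 0.8056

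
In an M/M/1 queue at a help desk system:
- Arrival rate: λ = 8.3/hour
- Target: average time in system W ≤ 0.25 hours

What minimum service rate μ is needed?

For M/M/1: W = 1/(μ-λ)
Need W ≤ 0.25, so 1/(μ-λ) ≤ 0.25
μ - λ ≥ 1/0.25 = 4.0000
μ ≥ 8.3 + 4.0000 = 12.3000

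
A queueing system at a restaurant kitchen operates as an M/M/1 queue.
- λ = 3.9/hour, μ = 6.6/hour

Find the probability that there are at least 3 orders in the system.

ρ = λ/μ = 3.9/6.6 = 0.5909
P(N ≥ n) = ρⁿ
P(N ≥ 3) = 0.5909^3
P(N ≥ 3) = 0.2063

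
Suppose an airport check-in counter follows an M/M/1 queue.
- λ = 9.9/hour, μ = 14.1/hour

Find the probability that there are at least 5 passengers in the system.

ρ = λ/μ = 9.9/14.1 = 0.7021
P(N ≥ n) = ρⁿ
P(N ≥ 5) = 0.7021^5
P(N ≥ 5) = 0.1706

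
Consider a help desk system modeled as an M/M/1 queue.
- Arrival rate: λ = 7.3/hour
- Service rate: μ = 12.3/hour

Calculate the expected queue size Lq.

ρ = λ/μ = 7.3/12.3 = 0.5935
For M/M/1: Lq = λ²/(μ(μ-λ))
Lq = 53.29/(12.3 × 5.00)
Lq = 0.8665 tickets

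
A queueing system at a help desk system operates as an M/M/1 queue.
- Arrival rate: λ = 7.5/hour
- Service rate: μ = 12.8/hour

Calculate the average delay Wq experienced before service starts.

First, compute utilization: ρ = λ/μ = 7.5/12.8 = 0.5859
For M/M/1: Wq = λ/(μ(μ-λ))
Wq = 7.5/(12.8 × (12.8-7.5))
Wq = 7.5/(12.8 × 5.30)
Wq = 0.1106 hours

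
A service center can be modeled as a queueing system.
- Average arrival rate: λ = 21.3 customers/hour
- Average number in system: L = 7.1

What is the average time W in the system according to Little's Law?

Little's Law: L = λW, so W = L/λ
W = 7.1/21.3 = 0.3333 hours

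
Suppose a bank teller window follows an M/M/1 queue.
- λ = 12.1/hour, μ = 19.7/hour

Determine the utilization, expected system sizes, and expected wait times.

Step 1: ρ = λ/μ = 12.1/19.7 = 0.6142
Step 2: L = λ/(μ-λ) = 12.1/7.60 = 1.5921
Step 3: Lq = λ²/(μ(μ-λ)) = 146.41/(19.7×7.60) = 0.9779
Step 4: W = 1/(μ-λ) = 1/7.60 = 0.13158
Step 5: Wq = λ/(μ(μ-λ)) = 12.1/(19.7×7.60) = 0.08082
Step 6: P(0) = 1-ρ = 0.3858
Verify: L = λW = 12.1×0.13158 = 1.5921 ✔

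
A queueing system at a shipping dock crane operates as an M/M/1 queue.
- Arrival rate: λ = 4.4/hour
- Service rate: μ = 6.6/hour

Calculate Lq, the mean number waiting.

ρ = λ/μ = 4.4/6.6 = 0.6667
For M/M/1: Lq = λ²/(μ(μ-λ))
Lq = 19.36/(6.6 × 2.20)
Lq = 1.3333 containers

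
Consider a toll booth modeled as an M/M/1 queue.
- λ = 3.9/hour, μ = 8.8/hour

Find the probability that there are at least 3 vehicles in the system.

ρ = λ/μ = 3.9/8.8 = 0.443182
P(N ≥ n) = ρⁿ
P(N ≥ 3) = 0.443182^3
P(N ≥ 3) = 0.08705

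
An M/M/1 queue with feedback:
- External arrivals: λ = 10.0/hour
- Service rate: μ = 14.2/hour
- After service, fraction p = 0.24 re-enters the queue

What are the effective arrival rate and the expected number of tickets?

Effective arrival rate: λ_eff = λ/(1-p) = 10.0/(1-0.24) = 10.0/0.76 = 13.157895
ρ = λ_eff/μ = 13.157895/14.2 = 0.9266123
L = ρ/(1-ρ) = 0.9266123/(1-0.9266123) = 12.6263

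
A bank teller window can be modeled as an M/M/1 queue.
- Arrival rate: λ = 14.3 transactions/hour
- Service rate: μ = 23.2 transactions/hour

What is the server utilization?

Server utilization: ρ = λ/μ
ρ = 14.3/23.2 = 0.6164
The server is busy 61.64% of the time.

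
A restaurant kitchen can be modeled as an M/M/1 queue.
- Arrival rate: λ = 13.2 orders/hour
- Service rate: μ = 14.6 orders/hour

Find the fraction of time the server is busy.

Server utilization: ρ = λ/μ
ρ = 13.2/14.6 = 0.9041
The server is busy 90.41% of the time.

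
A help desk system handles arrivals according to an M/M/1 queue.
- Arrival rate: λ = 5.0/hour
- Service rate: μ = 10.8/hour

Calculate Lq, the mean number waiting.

ρ = λ/μ = 5.0/10.8 = 0.4630
For M/M/1: Lq = λ²/(μ(μ-λ))
Lq = 25.00/(10.8 × 5.80)
Lq = 0.3991 tickets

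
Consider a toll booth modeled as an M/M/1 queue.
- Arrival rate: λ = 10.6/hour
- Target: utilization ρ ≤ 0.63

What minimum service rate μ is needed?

ρ = λ/μ, so μ = λ/ρ
μ ≥ 10.6/0.63 = 16.8254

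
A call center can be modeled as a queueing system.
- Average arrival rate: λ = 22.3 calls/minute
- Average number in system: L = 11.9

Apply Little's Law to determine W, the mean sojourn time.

Little's Law: L = λW, so W = L/λ
W = 11.9/22.3 = 0.5336 minutes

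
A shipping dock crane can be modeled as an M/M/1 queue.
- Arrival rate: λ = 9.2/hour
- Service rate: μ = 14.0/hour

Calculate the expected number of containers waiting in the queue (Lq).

ρ = λ/μ = 9.2/14.0 = 0.6571
For M/M/1: Lq = λ²/(μ(μ-λ))
Lq = 84.64/(14.0 × 4.80)
Lq = 1.2595 containers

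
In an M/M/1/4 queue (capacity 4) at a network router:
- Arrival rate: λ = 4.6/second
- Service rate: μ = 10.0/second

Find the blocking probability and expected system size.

ρ = λ/μ = 4.6/10.0 = 0.4600
P₀ = (1-ρ)/(1-ρ^(K+1)) = (1-0.4600)/(1-0.4600^5) = 0.5400/0.9794 = 0.5514
P_K = P₀×ρ^K = 0.5514 × 0.4600^4 = 0.5514 × 0.04477 = 0.02469
Blocking probability P_4 = 0.02469 (2.47%)
L = ρ[1 - (K+1)ρ^K + Kρ^(K+1)] / [(1-ρ)(1-ρ^(K+1))]
L = 0.4600 × (1 - 5×0.04477 + 4×0.02060) / ((1 - 0.4600) × (1 - 0.02060)) = 0.7467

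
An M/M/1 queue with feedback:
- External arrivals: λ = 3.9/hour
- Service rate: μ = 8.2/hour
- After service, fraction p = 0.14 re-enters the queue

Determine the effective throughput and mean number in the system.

Effective arrival rate: λ_eff = λ/(1-p) = 3.9/(1-0.14) = 3.9/0.86 = 4.53488
ρ = λ_eff/μ = 4.53488/8.2 = 0.55303
L = ρ/(1-ρ) = 0.55303/(1-0.55303) = 1.2373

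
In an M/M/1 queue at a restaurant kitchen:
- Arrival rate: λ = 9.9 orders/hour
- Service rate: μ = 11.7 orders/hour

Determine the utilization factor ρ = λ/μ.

Server utilization: ρ = λ/μ
ρ = 9.9/11.7 = 0.8462
The server is busy 84.62% of the time.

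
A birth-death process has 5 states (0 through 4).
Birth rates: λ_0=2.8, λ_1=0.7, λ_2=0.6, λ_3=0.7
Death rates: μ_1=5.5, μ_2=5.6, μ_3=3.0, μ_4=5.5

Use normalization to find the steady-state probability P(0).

Ratios P(n)/P(0) = (λ₀···λₙ₋₁)/(μ₁···μₙ):
P(1)/P(0) = (2.8)/(5.5) = 0.5091
P(2)/P(0) = (2.8×0.7)/(5.5×5.6) = 0.06364
P(3)/P(0) = (2.8×0.7×0.6)/(5.5×5.6×3.0) = 0.01273
P(4)/P(0) = (2.8×0.7×0.6×0.7)/(5.5×5.6×3.0×5.5) = 0.001620

Normalization: ∑ P(n) = 1
P(0) × (1.0000 + 0.5091 + 0.06364 + 0.01273 + 0.001620) = 1
P(0) × 1.5871 = 1
P(0) = 1/1.5871 = 0.6301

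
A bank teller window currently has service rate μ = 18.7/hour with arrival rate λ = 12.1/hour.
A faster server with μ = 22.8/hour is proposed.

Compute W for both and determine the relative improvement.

System 1: ρ₁ = 12.1/18.7 = 0.6471, W₁ = 1/(18.7-12.1) = 0.15152
System 2: ρ₂ = 12.1/22.8 = 0.5307, W₂ = 1/(22.8-12.1) = 0.093458
Improvement: (W₁-W₂)/W₁ = (0.15152-0.093458)/0.15152 = 38.32%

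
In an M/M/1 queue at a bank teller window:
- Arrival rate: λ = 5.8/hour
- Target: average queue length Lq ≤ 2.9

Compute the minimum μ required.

For M/M/1: Lq = λ²/(μ(μ-λ))
Need Lq ≤ 2.9, i.e. μ(μ-λ) ≥ λ²/2.9
μ² - 5.8μ - 33.64/2.9 ≥ 0  →  μ² - 5.8μ - 11.6000 ≥ 0
Quadratic formula (positive root): μ = [λ + √(λ² + 4×11.6000)]/2
Discriminant: 33.64 + 4×11.6000 = 80.0400, √80.0400 = 8.9465
μ ≥ (5.8 + 8.9465)/2 = 7.3733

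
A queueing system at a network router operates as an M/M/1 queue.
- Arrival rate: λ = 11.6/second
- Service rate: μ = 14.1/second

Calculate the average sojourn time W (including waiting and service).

First, compute utilization: ρ = λ/μ = 11.6/14.1 = 0.8227
For M/M/1: W = 1/(μ-λ)
W = 1/(14.1-11.6) = 1/2.50
W = 0.4000 seconds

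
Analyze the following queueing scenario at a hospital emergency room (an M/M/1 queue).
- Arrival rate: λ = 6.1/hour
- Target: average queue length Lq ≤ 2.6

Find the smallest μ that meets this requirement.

For M/M/1: Lq = λ²/(μ(μ-λ))
Need Lq ≤ 2.6, i.e. μ(μ-λ) ≥ λ²/2.6
μ² - 6.1μ - 37.21/2.6 ≥ 0  →  μ² - 6.1μ - 14.31154 ≥ 0
Quadratic formula (positive root): μ = [λ + √(λ² + 4×14.31154)]/2
Discriminant: 37.21 + 4×14.31154 = 94.4562, √94.4562 = 9.7189
μ ≥ (6.1 + 9.7189)/2 = 7.9094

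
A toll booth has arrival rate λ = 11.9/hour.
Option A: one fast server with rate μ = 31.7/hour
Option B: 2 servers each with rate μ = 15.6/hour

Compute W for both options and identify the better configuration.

Option A: single server μ = 31.7 (M/M/1)
  ρ_A = 11.9/31.7 = 0.3754
  W_A = 1/(μ-λ) = 1/(31.7-11.9) = 1/19.80 = 0.05051

Option B: 2 servers μ = 15.6 (M/M/2)
  ρ_B = λ/(cμ) = 11.9/(2×15.6) = 0.3814
  Offered load a = λ/μ = cρ = 11.9/15.6 = 0.7628
  P₀ = [ Σₙ₌₀^1 aⁿ/n! + a^2/(2!(1-ρ)) ]⁻¹
  Σ = a^0/0! + a^1/1! = 1.0000 + 0.7628 = 1.7628
  a^2/(2!(1-ρ)) = 0.5819/(2 × 0.6186) = 0.4703
  P₀ = 1/(1.7628 + 0.4703) = 0.4478
  Lq = P₀·a^2·ρ / (2!(1-ρ)²) = 0.44780 × 0.58190 × 0.38141 / (2 × 0.38265) = 0.1299
  Wq_B = Lq/λ = 0.12986/11.9 = 0.010913
  W_B = Wq_B + 1/μ = 0.010913 + 0.064103 = 0.07502

Since W_A = 0.05051 < W_B = 0.07502, Option A (single fast server) has the shorter time in system.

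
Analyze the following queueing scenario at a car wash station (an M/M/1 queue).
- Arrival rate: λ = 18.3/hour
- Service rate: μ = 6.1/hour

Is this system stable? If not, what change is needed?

Stability requires ρ = λ/(cμ) < 1
ρ = 18.3/(1 × 6.1) = 18.3/6.10 = 3.0000
Since 3.0000 ≥ 1, the system is UNSTABLE.
Queue grows without bound. Need μ > λ = 18.3.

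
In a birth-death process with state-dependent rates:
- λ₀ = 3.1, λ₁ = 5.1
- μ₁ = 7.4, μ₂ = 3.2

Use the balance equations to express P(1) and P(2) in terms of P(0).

Balance equations:
State 0: λ₀P₀ = μ₁P₁ → P₁ = (λ₀/μ₁)P₀ = (3.1/7.4)P₀ = 0.4189P₀
State 1: P₂ = (λ₀λ₁)/(μ₁μ₂)P₀ = (3.1×5.1)/(7.4×3.2)P₀ = 0.6677P₀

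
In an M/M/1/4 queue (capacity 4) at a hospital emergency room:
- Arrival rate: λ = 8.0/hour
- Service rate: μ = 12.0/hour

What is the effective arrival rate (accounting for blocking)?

ρ = λ/μ = 8.0/12.0 = 0.66667
P₀ = (1-ρ)/(1-ρ^(K+1)) = (1-0.66667)/(1-0.66667^5) = 0.3333/0.8683 = 0.3839
P_K = P₀×ρ^K = 0.38388 × 0.66667^4 = 0.38388 × 0.19753 = 0.07583
λ_eff = λ(1-P_K) = 8.0 × (1 - 0.07583) = 8.0 × 0.92417 = 7.3934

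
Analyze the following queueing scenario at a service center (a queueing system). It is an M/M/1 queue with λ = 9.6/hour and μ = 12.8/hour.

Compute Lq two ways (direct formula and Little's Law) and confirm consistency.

Method 1 (direct): Lq = λ²/(μ(μ-λ)) = 92.16/(12.8 × 3.20) = 2.2500

Method 2 (Little's Law):
W = 1/(μ-λ) = 1/3.20 = 0.3125
Wq = W - 1/μ = 0.3125 - 0.07812 = 0.23437
Lq = λWq = 9.6 × 0.23437 = 2.2500 ✔ (matches Method 1)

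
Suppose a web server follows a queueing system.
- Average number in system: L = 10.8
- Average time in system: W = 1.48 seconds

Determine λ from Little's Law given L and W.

Little's Law: L = λW, so λ = L/W
λ = 10.8/1.48 = 7.2973 requests/second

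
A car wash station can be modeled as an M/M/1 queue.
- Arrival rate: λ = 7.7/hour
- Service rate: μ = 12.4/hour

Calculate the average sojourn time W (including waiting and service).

First, compute utilization: ρ = λ/μ = 7.7/12.4 = 0.6210
For M/M/1: W = 1/(μ-λ)
W = 1/(12.4-7.7) = 1/4.70
W = 0.2128 hours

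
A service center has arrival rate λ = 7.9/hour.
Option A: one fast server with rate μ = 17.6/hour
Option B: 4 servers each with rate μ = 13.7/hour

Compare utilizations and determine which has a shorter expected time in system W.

Option A: single server μ = 17.6 (M/M/1)
  ρ_A = 7.9/17.6 = 0.4489
  W_A = 1/(μ-λ) = 1/(17.6-7.9) = 1/9.70 = 0.1031

Option B: 4 servers μ = 13.7 (M/M/4)
  ρ_B = λ/(cμ) = 7.9/(4×13.7) = 0.1442
  Offered load a = λ/μ = cρ = 7.9/13.7 = 0.5766
  P₀ = [ Σₙ₌₀^3 aⁿ/n! + a^4/(4!(1-ρ)) ]⁻¹
  Σ = a^0/0! + a^1/1! + a^2/2! + a^3/3! = 1.0000 + 0.5766 + 0.1663 + 0.03196 = 1.7749
  a^4/(4!(1-ρ)) = 0.11057/(24 × 0.85584) = 0.005383
  P₀ = 1/(1.7749 + 0.005383) = 0.5617
  Lq = P₀·a^4·ρ / (4!(1-ρ)²) = 0.56172 × 0.11057 × 0.14416 / (24 × 0.73246) = 0.0005093
  Wq_B = Lq/λ = 0.00050933/7.9 = 0.000064472
  W_B = Wq_B + 1/μ = 0.000064472 + 0.072993 = 0.07306

Since W_B = 0.07306 < W_A = 0.1031, Option B (multiple servers) has the shorter time in system.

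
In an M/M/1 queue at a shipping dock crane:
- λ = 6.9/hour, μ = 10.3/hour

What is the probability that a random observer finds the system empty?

ρ = λ/μ = 6.9/10.3 = 0.6699
P(0) = 1 - ρ = 1 - 0.6699 = 0.3301
The server is idle 33.01% of the time.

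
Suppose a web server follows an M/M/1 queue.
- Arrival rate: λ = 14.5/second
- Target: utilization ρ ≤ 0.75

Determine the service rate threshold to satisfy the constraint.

ρ = λ/μ, so μ = λ/ρ
μ ≥ 14.5/0.75 = 19.3333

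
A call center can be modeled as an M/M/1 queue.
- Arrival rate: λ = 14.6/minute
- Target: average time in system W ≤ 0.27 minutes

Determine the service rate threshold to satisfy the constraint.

For M/M/1: W = 1/(μ-λ)
Need W ≤ 0.27, so 1/(μ-λ) ≤ 0.27
μ - λ ≥ 1/0.27 = 3.7037
μ ≥ 14.6 + 3.7037 = 18.3037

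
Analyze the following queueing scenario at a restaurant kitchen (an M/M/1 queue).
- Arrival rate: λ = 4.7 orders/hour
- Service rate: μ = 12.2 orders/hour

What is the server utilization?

Server utilization: ρ = λ/μ
ρ = 4.7/12.2 = 0.3852
The server is busy 38.52% of the time.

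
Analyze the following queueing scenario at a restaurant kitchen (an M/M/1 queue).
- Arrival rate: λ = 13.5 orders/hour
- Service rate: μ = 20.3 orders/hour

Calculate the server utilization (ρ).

Server utilization: ρ = λ/μ
ρ = 13.5/20.3 = 0.6650
The server is busy 66.50% of the time.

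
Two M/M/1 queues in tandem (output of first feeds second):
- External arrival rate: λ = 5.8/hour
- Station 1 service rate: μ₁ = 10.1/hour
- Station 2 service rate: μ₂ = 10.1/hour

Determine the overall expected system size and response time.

By Jackson's theorem, each station behaves as independent M/M/1.
Station 1: ρ₁ = 5.8/10.1 = 0.5743, L₁ = ρ₁/(1-ρ₁) = λ/(μ₁-λ) = 5.8/4.30 = 1.34884
Station 2: ρ₂ = 5.8/10.1 = 0.5743, L₂ = ρ₂/(1-ρ₂) = λ/(μ₂-λ) = 5.8/4.30 = 1.34884
Total: L = L₁ + L₂ = 1.34884 + 1.34884 = 2.6977
W = L/λ = 2.6977/5.8 = 0.4651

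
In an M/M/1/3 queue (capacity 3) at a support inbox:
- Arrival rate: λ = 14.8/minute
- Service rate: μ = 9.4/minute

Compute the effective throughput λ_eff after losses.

ρ = λ/μ = 14.8/9.4 = 1.57447
P₀ = (1-ρ)/(1-ρ^(K+1)) = (1-1.57447)/(1-1.57447^4) = -0.5745/-5.1452 = 0.1117
P_K = P₀×ρ^K = 0.11165 × 1.57447^3 = 0.11165 × 3.9030 = 0.4358
λ_eff = λ(1-P_K) = 14.8 × (1 - 0.43578) = 14.8 × 0.56422 = 8.3505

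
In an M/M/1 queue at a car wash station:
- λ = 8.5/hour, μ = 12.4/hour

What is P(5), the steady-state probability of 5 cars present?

ρ = λ/μ = 8.5/12.4 = 0.68548
P(n) = (1-ρ)ρⁿ
P(5) = (1-0.68548) × 0.68548^5
P(5) = 0.31452 × 0.15135
P(5) = 0.04760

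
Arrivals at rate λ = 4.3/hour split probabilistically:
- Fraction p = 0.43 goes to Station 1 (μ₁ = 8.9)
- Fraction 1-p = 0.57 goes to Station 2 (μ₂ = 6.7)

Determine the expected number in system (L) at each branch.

Effective rates: λ₁ = 4.3×0.43 = 1.849, λ₂ = 4.3×0.57 = 2.451
Station 1: ρ₁ = 1.849/8.9 = 0.20775, L₁ = ρ₁/(1-ρ₁) = 0.20775/(1-0.20775) = 0.2622
Station 2: ρ₂ = 2.451/6.7 = 0.3658, L₂ = ρ₂/(1-ρ₂) = 0.3658/(1-0.3658) = 0.5768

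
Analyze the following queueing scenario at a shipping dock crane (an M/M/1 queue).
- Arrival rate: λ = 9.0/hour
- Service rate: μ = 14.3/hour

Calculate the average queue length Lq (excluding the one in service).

ρ = λ/μ = 9.0/14.3 = 0.6294
For M/M/1: Lq = λ²/(μ(μ-λ))
Lq = 81.00/(14.3 × 5.30)
Lq = 1.0687 containers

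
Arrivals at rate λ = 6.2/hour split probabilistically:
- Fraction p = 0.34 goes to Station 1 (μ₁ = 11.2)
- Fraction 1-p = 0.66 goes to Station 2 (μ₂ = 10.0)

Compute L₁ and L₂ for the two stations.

Effective rates: λ₁ = 6.2×0.34 = 2.108, λ₂ = 6.2×0.66 = 4.092
Station 1: ρ₁ = 2.108/11.2 = 0.188214, L₁ = ρ₁/(1-ρ₁) = 0.188214/(1-0.188214) = 0.2319
Station 2: ρ₂ = 4.092/10.0 = 0.4092, L₂ = ρ₂/(1-ρ₂) = 0.4092/(1-0.4092) = 0.6926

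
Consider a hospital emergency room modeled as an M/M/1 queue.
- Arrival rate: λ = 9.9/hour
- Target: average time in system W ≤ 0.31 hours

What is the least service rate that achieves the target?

For M/M/1: W = 1/(μ-λ)
Need W ≤ 0.31, so 1/(μ-λ) ≤ 0.31
μ - λ ≥ 1/0.31 = 3.2258
μ ≥ 9.9 + 3.2258 = 13.1258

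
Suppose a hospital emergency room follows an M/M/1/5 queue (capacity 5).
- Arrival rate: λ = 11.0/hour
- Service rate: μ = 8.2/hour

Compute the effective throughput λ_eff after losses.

ρ = λ/μ = 11.0/8.2 = 1.341463
P₀ = (1-ρ)/(1-ρ^(K+1)) = (1-1.341463)/(1-1.341463^6) = -0.34146/-4.8274 = 0.07073
P_K = P₀×ρ^K = 0.07073 × 1.341463^5 = 0.07073 × 4.3440 = 0.3073
λ_eff = λ(1-P_K) = 11.0 × (1 - 0.307275) = 11.0 × 0.69273 = 7.6200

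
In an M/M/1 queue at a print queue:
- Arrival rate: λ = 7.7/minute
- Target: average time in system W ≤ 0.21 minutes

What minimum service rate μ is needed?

For M/M/1: W = 1/(μ-λ)
Need W ≤ 0.21, so 1/(μ-λ) ≤ 0.21
μ - λ ≥ 1/0.21 = 4.7619
μ ≥ 7.7 + 4.7619 = 12.4619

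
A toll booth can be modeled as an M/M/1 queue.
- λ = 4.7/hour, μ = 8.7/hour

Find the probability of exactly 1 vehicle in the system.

ρ = λ/μ = 4.7/8.7 = 0.5402
P(n) = (1-ρ)ρⁿ
P(1) = (1-0.5402) × 0.5402^1
P(1) = 0.4598 × 0.5402
P(1) = 0.2484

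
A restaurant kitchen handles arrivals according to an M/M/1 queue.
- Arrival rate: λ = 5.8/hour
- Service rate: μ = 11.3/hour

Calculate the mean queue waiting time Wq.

First, compute utilization: ρ = λ/μ = 5.8/11.3 = 0.5133
For M/M/1: Wq = λ/(μ(μ-λ))
Wq = 5.8/(11.3 × (11.3-5.8))
Wq = 5.8/(11.3 × 5.50)
Wq = 0.09332 hours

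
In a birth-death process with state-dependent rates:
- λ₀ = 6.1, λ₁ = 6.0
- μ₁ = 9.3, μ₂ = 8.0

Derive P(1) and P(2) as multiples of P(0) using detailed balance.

Balance equations:
State 0: λ₀P₀ = μ₁P₁ → P₁ = (λ₀/μ₁)P₀ = (6.1/9.3)P₀ = 0.6559P₀
State 1: P₂ = (λ₀λ₁)/(μ₁μ₂)P₀ = (6.1×6.0)/(9.3×8.0)P₀ = 0.4919P₀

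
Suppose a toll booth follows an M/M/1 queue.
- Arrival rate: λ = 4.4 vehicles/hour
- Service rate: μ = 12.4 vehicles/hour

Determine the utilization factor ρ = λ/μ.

Server utilization: ρ = λ/μ
ρ = 4.4/12.4 = 0.3548
The server is busy 35.48% of the time.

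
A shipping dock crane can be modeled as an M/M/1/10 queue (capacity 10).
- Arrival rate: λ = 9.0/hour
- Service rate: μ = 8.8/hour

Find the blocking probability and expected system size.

ρ = λ/μ = 9.0/8.8 = 1.02273
P₀ = (1-ρ)/(1-ρ^(K+1)) = (1-1.02273)/(1-1.02273^11) = -0.022730/-0.28047 = 0.08104
P_K = P₀×ρ^K = 0.08104 × 1.02273^10 = 0.08104 × 1.2520 = 0.1015
Blocking probability P_10 = 0.1015 (10.15%)
L = ρ[1 - (K+1)ρ^K + Kρ^(K+1)] / [(1-ρ)(1-ρ^(K+1))]
L = 1.02273 × (1 - 11×1.2520162 + 10×1.2804745) / ((1 - 1.02273) × (1 - 1.2804745)) = 5.2245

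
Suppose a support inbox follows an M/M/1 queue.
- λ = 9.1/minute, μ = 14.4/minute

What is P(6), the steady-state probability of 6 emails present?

ρ = λ/μ = 9.1/14.4 = 0.63194
P(n) = (1-ρ)ρⁿ
P(6) = (1-0.63194) × 0.63194^6
P(6) = 0.3681 × 0.06369
P(6) = 0.02344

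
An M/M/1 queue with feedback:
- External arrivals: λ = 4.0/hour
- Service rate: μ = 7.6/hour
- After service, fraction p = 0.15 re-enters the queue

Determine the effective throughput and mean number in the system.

Effective arrival rate: λ_eff = λ/(1-p) = 4.0/(1-0.15) = 4.0/0.85 = 4.70588
ρ = λ_eff/μ = 4.70588/7.6 = 0.619195
L = ρ/(1-ρ) = 0.619195/(1-0.619195) = 1.6260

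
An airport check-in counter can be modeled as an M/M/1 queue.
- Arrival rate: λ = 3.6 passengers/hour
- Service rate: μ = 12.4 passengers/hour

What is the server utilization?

Server utilization: ρ = λ/μ
ρ = 3.6/12.4 = 0.2903
The server is busy 29.03% of the time.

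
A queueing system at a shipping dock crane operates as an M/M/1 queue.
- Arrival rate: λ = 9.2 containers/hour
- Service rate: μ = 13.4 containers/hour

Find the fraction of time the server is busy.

Server utilization: ρ = λ/μ
ρ = 9.2/13.4 = 0.6866
The server is busy 68.66% of the time.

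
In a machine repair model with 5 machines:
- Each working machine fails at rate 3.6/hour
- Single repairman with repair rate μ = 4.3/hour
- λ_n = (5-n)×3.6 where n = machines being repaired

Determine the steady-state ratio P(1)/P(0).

P(1)/P(0) = ∏_{i=0}^{1-1} λ_i/μ_{i+1}
= (5-0)×3.6/4.3
= 4.1860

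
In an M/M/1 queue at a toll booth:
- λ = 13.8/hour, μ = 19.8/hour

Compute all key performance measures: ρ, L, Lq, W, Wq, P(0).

Step 1: ρ = λ/μ = 13.8/19.8 = 0.6970
Step 2: L = λ/(μ-λ) = 13.8/6.00 = 2.3000
Step 3: Lq = λ²/(μ(μ-λ)) = 190.44/(19.8×6.00) = 1.6030
Step 4: W = 1/(μ-λ) = 1/6.00 = 0.16667
Step 5: Wq = λ/(μ(μ-λ)) = 13.8/(19.8×6.00) = 0.1162
Step 6: P(0) = 1-ρ = 0.3030
Verify: L = λW = 13.8×0.16667 = 2.3000 ✔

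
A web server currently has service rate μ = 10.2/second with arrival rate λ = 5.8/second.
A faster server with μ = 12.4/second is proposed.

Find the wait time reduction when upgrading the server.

System 1: ρ₁ = 5.8/10.2 = 0.5686, W₁ = 1/(10.2-5.8) = 0.22727
System 2: ρ₂ = 5.8/12.4 = 0.4677, W₂ = 1/(12.4-5.8) = 0.15152
Improvement: (W₁-W₂)/W₁ = (0.22727-0.15152)/0.22727 = 33.33%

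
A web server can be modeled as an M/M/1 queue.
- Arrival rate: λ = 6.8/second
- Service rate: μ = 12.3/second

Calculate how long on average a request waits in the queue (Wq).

First, compute utilization: ρ = λ/μ = 6.8/12.3 = 0.5528
For M/M/1: Wq = λ/(μ(μ-λ))
Wq = 6.8/(12.3 × (12.3-6.8))
Wq = 6.8/(12.3 × 5.50)
Wq = 0.1005 seconds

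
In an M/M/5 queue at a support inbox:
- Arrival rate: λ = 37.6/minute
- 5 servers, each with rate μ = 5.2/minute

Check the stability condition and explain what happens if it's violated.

Stability requires ρ = λ/(cμ) < 1
ρ = 37.6/(5 × 5.2) = 37.6/26.00 = 1.4462
Since 1.4462 ≥ 1, the system is UNSTABLE.
Need c > λ/μ = 37.6/5.2 = 7.23.
Minimum servers needed: c = 8.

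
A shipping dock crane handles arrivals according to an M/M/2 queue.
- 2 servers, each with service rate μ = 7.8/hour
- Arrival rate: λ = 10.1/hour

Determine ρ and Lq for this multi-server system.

Traffic intensity: ρ = λ/(cμ) = 10.1/(2×7.8) = 0.6474
Since ρ = 0.6474 < 1, system is stable.
Offered load a = λ/μ = cρ = 10.1/7.8 = 1.2949
P₀ = [ Σₙ₌₀^1 aⁿ/n! + a^2/(2!(1-ρ)) ]⁻¹
Σ = a^0/0! + a^1/1! = 1.0000 + 1.2949 = 2.2949
a^2/(2!(1-ρ)) = 1.6767/(2 × 0.35256) = 2.3779
P₀ = 1/(2.2949 + 2.3779) = 0.2140
Lq = P₀·a^2·ρ / (2!(1-ρ)²) = 0.21401 × 1.6767 × 0.64744 / (2 × 0.12430) = 0.9345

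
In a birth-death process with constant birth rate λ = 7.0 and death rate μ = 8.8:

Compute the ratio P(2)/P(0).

For constant rates: P(n)/P(0) = (λ/μ)^n
P(2)/P(0) = (7.0/8.8)^2 = 0.79545^2 = 0.6327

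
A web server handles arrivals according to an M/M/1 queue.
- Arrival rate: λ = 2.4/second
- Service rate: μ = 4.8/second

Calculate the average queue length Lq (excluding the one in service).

ρ = λ/μ = 2.4/4.8 = 0.5000
For M/M/1: Lq = λ²/(μ(μ-λ))
Lq = 5.76/(4.8 × 2.40)
Lq = 0.5000 requests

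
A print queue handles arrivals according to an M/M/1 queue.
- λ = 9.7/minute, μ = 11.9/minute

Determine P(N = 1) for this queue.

ρ = λ/μ = 9.7/11.9 = 0.8151
P(n) = (1-ρ)ρⁿ
P(1) = (1-0.8151) × 0.8151^1
P(1) = 0.1849 × 0.8151
P(1) = 0.1507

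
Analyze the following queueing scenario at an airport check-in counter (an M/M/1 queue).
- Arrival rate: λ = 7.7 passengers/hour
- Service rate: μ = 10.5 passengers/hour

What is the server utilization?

Server utilization: ρ = λ/μ
ρ = 7.7/10.5 = 0.7333
The server is busy 73.33% of the time.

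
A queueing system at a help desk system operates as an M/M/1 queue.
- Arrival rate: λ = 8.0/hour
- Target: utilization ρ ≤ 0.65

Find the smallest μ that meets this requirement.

ρ = λ/μ, so μ = λ/ρ
μ ≥ 8.0/0.65 = 12.3077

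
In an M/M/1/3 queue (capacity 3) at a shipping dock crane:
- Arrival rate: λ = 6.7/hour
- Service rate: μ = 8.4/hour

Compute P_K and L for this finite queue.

ρ = λ/μ = 6.7/8.4 = 0.79762
P₀ = (1-ρ)/(1-ρ^(K+1)) = (1-0.79762)/(1-0.79762^4) = 0.2024/0.5953 = 0.3400
P_K = P₀×ρ^K = 0.3400 × 0.79762^3 = 0.3400 × 0.5074 = 0.1725
Blocking probability P_3 = 0.1725 (17.25%)
L = ρ[1 - (K+1)ρ^K + Kρ^(K+1)] / [(1-ρ)(1-ρ^(K+1))]
L = 0.79762 × (1 - 4×0.507444 + 3×0.404747) / ((1 - 0.79762) × (1 - 0.404747)) = 1.2214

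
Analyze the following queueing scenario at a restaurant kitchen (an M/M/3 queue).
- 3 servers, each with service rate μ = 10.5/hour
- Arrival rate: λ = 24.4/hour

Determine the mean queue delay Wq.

Traffic intensity: ρ = λ/(cμ) = 24.4/(3×10.5) = 0.7746
Since ρ = 0.7746 < 1, system is stable.
Offered load a = λ/μ = cρ = 24.4/10.5 = 2.3238
P₀ = [ Σₙ₌₀^2 aⁿ/n! + a^3/(3!(1-ρ)) ]⁻¹
Σ = a^0/0! + a^1/1! + a^2/2! = 1.00000 + 2.32381 + 2.70005 = 6.0239
a^3/(3!(1-ρ)) = 12.5488/(6 × 0.225397) = 9.2790
P₀ = 1/(6.0239 + 9.2790) = 0.06535
Lq = P₀·a^3·ρ / (3!(1-ρ)²) = 0.065347 × 12.5488 × 0.77460 / (6 × 0.050804) = 2.0838
Wq = Lq/λ = 2.0838/24.4 = 0.08540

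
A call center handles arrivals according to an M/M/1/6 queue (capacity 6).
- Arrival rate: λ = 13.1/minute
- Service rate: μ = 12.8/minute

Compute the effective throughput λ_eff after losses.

ρ = λ/μ = 13.1/12.8 = 1.02344
P₀ = (1-ρ)/(1-ρ^(K+1)) = (1-1.02344)/(1-1.02344^7) = -0.02344/-0.1761 = 0.1331
P_K = P₀×ρ^K = 0.13312 × 1.02344^6 = 0.13312 × 1.1491 = 0.1530
λ_eff = λ(1-P_K) = 13.1 × (1 - 0.152975) = 13.1 × 0.847025 = 11.0960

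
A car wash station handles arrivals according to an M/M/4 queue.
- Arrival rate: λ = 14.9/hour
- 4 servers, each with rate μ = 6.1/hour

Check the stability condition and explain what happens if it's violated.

Stability requires ρ = λ/(cμ) < 1
ρ = 14.9/(4 × 6.1) = 14.9/24.40 = 0.6107
Since 0.6107 < 1, the system is STABLE.
The servers are busy 61.07% of the time.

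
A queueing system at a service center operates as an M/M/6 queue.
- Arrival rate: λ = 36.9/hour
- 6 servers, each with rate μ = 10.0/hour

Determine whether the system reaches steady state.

Stability requires ρ = λ/(cμ) < 1
ρ = 36.9/(6 × 10.0) = 36.9/60.00 = 0.6150
Since 0.6150 < 1, the system is STABLE.
The servers are busy 61.50% of the time.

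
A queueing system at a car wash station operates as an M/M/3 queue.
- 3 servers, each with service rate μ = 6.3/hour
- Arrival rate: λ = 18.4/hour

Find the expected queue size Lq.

Traffic intensity: ρ = λ/(cμ) = 18.4/(3×6.3) = 0.9735
Since ρ = 0.9735 < 1, system is stable.
Offered load a = λ/μ = cρ = 18.4/6.3 = 2.9206
P₀ = [ Σₙ₌₀^2 aⁿ/n! + a^3/(3!(1-ρ)) ]⁻¹
Σ = a^0/0! + a^1/1! + a^2/2! = 1.0000 + 2.9206 + 4.2651 = 8.1857
a^3/(3!(1-ρ)) = 24.91333/(6 × 0.02645503) = 156.9540
P₀ = 1/(8.1857 + 156.9540) = 0.006055
Lq = P₀·a^3·ρ / (3!(1-ρ)²) = 0.00605548 × 24.9133 × 0.973545 / (6 × 0.000699868) = 34.9759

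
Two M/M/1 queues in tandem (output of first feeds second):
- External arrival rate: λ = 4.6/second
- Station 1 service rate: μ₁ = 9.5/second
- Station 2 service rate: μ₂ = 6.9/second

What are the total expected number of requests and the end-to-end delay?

By Jackson's theorem, each station behaves as independent M/M/1.
Station 1: ρ₁ = 4.6/9.5 = 0.4842, L₁ = ρ₁/(1-ρ₁) = λ/(μ₁-λ) = 4.6/4.90 = 0.9388
Station 2: ρ₂ = 4.6/6.9 = 0.6667, L₂ = ρ₂/(1-ρ₂) = λ/(μ₂-λ) = 4.6/2.30 = 2.0000
Total: L = L₁ + L₂ = 0.9388 + 2.0000 = 2.9388
W = L/λ = 2.9388/4.6 = 0.6389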